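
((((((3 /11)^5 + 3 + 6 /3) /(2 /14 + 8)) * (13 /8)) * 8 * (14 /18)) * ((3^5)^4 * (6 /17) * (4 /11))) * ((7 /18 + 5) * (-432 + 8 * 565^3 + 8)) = 1124134347056307129049747968 /52019473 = 21609875729735038435.51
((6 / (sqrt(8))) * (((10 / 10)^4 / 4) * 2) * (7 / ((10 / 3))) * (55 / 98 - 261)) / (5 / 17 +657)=-3905019 * sqrt(2) / 6257440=-0.88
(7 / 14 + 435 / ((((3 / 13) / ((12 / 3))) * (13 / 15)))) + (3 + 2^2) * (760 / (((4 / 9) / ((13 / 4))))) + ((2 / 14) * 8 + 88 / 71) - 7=23656396 / 497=47598.38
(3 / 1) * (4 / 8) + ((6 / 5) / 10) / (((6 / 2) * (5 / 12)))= 399 / 250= 1.60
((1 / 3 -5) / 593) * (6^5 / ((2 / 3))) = -54432 / 593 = -91.79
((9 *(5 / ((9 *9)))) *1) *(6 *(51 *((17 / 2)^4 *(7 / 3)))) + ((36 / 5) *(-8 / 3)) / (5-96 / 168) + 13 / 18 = 23108132351 / 11160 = 2070621.18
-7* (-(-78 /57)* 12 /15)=-728 /95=-7.66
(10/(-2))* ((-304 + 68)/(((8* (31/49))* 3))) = 14455/186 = 77.72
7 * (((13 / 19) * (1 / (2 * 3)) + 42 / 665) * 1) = 707 / 570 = 1.24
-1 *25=-25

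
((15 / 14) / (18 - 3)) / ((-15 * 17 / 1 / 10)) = -1 / 357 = -0.00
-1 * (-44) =44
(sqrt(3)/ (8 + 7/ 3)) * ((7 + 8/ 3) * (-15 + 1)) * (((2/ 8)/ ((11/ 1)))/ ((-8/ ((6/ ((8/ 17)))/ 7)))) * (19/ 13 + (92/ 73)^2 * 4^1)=800699541 * sqrt(3)/ 1511901248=0.92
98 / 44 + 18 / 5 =641 / 110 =5.83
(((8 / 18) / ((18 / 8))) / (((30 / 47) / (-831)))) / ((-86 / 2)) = 104152 / 17415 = 5.98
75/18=25/6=4.17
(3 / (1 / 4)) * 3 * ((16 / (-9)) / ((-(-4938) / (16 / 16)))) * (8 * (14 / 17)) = -3584 / 41973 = -0.09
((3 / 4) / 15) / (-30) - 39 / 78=-0.50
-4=-4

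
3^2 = 9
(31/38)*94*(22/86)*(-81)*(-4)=5192748/817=6355.87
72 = 72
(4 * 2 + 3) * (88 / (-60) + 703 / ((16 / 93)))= 44931.93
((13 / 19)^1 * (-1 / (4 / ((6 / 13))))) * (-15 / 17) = 45 / 646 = 0.07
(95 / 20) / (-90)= -0.05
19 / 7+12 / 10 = 3.91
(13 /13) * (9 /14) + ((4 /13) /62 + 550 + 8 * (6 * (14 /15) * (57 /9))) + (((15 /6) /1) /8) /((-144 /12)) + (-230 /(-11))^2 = 416669287819 /327687360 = 1271.55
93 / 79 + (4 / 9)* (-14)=-3587 / 711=-5.05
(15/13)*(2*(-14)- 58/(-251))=-104550/3263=-32.04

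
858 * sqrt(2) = 1213.40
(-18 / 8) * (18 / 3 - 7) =9 / 4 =2.25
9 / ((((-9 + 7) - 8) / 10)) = -9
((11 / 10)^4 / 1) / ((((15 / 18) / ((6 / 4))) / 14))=922383 / 25000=36.90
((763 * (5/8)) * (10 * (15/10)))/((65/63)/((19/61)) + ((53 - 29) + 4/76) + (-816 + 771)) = -3605175/8888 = -405.62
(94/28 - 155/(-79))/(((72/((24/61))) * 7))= 1961/472262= 0.00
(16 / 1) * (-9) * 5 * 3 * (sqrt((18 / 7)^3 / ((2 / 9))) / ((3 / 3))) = -349920 * sqrt(7) / 49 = -18893.90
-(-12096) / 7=1728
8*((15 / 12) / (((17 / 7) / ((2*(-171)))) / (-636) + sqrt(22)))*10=-2588392800 / 51001764814943 + 231826203705600*sqrt(22) / 51001764814943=21.32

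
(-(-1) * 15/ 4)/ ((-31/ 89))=-1335/ 124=-10.77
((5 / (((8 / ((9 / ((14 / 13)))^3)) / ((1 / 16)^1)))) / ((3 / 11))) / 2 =29362905 / 702464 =41.80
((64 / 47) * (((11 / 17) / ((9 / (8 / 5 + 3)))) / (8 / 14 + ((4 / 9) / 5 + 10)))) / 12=616 / 174981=0.00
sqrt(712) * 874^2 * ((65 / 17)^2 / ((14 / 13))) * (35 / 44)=52444861625 * sqrt(178) / 3179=220101203.43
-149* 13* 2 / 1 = -3874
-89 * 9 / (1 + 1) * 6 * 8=-19224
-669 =-669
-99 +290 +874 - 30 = 1035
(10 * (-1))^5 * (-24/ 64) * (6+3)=337500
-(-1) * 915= 915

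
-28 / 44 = -7 / 11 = -0.64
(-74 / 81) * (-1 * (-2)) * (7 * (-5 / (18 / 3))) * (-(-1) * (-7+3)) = -10360 / 243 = -42.63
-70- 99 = -169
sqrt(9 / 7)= 3*sqrt(7) / 7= 1.13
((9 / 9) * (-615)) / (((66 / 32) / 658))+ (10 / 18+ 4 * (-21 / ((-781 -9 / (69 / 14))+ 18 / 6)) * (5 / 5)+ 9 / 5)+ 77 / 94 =-20467671935407 / 104320260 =-196200.35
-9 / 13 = -0.69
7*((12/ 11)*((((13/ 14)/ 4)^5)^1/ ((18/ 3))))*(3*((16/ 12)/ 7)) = 371293/ 757256192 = 0.00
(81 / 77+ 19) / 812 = 386 / 15631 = 0.02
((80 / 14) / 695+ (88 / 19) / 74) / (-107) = -48436 / 73190033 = -0.00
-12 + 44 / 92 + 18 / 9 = -219 / 23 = -9.52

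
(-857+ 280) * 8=-4616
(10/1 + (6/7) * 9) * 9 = 1116/7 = 159.43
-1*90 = -90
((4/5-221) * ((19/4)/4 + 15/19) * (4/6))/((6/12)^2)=-220567/190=-1160.88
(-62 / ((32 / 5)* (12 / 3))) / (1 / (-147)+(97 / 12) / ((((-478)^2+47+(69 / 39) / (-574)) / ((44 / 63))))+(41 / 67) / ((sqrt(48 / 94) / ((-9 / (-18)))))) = -722419581092703561367174594755* sqrt(282) / 2144252191838379892329318239824-24005148930697039742929538295 / 268031523979797486541164779978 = -5.75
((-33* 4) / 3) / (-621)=44 / 621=0.07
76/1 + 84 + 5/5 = 161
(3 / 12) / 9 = 1 / 36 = 0.03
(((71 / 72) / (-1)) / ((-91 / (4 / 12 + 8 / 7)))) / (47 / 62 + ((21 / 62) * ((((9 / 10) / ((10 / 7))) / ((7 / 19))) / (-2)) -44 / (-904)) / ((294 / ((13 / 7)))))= 5397072100 / 255249425457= 0.02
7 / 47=0.15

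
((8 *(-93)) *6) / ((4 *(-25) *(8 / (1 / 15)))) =0.37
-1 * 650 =-650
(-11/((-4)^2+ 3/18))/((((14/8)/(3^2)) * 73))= -2376/49567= -0.05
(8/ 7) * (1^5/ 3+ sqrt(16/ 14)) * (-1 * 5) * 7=-80 * sqrt(14)/ 7 - 40/ 3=-56.10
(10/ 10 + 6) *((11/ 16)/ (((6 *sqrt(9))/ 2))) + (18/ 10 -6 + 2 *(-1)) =-4079/ 720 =-5.67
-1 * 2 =-2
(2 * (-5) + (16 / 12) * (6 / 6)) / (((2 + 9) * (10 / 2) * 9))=-26 / 1485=-0.02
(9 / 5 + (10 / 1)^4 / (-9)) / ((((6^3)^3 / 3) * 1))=-0.00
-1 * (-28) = 28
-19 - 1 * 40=-59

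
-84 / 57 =-28 / 19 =-1.47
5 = 5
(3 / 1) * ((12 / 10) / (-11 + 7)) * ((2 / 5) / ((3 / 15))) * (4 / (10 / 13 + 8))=-78 / 95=-0.82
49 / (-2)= -24.50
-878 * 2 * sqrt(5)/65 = -1756 * sqrt(5)/65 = -60.41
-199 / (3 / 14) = -2786 / 3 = -928.67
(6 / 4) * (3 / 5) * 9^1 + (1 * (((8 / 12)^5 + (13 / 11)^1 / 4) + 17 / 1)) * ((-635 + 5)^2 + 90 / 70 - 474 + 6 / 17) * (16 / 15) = 23440410411071 / 3180870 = 7369182.15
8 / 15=0.53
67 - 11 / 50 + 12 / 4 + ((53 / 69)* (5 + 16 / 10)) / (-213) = 17086781 / 244950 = 69.76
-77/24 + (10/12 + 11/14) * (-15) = -4619/168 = -27.49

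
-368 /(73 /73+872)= -368 /873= -0.42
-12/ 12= -1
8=8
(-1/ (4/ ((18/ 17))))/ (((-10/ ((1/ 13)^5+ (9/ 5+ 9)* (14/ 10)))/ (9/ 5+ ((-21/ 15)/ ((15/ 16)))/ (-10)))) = 18104992491/ 23205812500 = 0.78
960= 960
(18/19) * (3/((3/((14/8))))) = 63/38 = 1.66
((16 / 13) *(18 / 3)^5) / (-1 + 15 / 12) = 497664 / 13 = 38281.85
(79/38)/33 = 79/1254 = 0.06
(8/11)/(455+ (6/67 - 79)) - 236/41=-5.75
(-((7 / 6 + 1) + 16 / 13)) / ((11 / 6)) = -265 / 143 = -1.85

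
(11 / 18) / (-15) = -11 / 270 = -0.04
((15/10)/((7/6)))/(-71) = -9/497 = -0.02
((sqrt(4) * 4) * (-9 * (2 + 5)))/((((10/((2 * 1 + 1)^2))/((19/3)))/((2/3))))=-9576/5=-1915.20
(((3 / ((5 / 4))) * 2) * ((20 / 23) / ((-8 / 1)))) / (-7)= 12 / 161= 0.07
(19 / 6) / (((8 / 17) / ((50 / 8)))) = 8075 / 192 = 42.06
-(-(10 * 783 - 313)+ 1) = 7516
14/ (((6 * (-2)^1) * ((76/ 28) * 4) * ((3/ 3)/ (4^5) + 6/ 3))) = -6272/ 116793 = -0.05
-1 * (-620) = 620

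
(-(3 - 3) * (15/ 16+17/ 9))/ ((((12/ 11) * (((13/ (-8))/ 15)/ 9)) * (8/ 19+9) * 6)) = 0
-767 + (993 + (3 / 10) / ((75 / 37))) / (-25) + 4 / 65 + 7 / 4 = -130798587 / 162500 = -804.91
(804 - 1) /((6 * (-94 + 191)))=803 /582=1.38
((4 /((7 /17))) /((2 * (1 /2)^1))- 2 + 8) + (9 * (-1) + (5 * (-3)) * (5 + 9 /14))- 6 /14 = -78.36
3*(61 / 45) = 61 / 15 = 4.07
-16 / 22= -8 / 11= -0.73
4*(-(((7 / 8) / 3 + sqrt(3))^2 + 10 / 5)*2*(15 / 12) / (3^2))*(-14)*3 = 245*sqrt(3) / 9 + 102515 / 432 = 284.45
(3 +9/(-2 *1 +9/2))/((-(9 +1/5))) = -33/46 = -0.72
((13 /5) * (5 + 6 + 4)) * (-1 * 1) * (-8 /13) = 24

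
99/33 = 3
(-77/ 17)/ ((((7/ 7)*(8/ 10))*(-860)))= 77/ 11696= 0.01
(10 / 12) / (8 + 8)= 5 / 96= 0.05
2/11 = 0.18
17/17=1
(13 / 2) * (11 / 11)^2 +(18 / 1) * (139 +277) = 14989 / 2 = 7494.50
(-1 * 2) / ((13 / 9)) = -18 / 13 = -1.38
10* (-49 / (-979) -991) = -9701400 / 979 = -9909.50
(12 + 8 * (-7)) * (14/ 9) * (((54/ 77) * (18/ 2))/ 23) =-432/ 23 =-18.78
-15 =-15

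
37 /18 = 2.06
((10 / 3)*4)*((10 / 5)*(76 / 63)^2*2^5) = 14786560 / 11907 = 1241.84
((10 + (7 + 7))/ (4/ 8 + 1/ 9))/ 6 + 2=8.55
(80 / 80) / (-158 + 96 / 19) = -19 / 2906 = -0.01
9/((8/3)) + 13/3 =185/24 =7.71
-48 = -48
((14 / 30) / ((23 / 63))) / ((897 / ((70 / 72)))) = 343 / 247572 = 0.00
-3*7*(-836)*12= 210672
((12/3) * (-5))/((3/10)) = -200/3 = -66.67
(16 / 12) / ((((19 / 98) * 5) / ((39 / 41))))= 5096 / 3895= 1.31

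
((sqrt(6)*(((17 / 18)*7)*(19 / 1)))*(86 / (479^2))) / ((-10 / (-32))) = 1555568*sqrt(6) / 10324845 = 0.37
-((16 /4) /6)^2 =-0.44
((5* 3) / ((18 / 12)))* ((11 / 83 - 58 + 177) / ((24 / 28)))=115360 / 83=1389.88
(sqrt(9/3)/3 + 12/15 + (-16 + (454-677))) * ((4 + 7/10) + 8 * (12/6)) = -4918.79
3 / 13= 0.23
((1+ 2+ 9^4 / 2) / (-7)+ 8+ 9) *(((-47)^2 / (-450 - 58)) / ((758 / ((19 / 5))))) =9.85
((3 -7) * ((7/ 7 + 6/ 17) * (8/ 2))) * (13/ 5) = -4784/ 85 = -56.28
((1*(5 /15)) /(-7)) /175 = -1 /3675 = -0.00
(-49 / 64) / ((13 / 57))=-2793 / 832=-3.36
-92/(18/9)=-46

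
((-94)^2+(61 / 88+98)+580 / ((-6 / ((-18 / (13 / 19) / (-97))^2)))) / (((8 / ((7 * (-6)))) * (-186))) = 8744697029971 / 34702800704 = 251.99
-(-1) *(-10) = -10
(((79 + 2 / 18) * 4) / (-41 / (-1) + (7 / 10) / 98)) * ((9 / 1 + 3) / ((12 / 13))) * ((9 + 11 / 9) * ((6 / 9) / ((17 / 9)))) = 953738240 / 2635119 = 361.93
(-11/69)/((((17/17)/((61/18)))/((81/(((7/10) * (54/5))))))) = -16775/2898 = -5.79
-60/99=-20/33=-0.61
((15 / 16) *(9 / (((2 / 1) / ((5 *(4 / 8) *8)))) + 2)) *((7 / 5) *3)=1449 / 4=362.25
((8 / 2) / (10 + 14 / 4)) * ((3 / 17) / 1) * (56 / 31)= 448 / 4743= 0.09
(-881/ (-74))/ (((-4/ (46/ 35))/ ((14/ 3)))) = -20263/ 1110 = -18.25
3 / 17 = 0.18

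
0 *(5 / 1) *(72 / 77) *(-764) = 0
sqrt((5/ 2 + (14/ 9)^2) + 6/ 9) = 2.36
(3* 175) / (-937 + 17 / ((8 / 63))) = -168 / 257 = -0.65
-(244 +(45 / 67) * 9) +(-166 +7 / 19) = -529156 / 1273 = -415.68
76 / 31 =2.45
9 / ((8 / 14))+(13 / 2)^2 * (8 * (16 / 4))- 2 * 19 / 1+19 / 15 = 79861 / 60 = 1331.02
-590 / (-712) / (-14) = -295 / 4984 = -0.06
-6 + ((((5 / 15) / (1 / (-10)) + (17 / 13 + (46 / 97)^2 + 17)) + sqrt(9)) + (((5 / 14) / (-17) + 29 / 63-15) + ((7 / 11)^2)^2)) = -8429385324421 / 3835986127974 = -2.20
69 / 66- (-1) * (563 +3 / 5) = 564.65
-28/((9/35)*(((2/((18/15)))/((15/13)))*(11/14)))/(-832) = 1715/14872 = 0.12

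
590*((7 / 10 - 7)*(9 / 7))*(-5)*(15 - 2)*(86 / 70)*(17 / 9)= 5046093 / 7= 720870.43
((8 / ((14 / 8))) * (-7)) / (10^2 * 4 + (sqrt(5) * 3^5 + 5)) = 8 / 81 - 8 * sqrt(5) / 135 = -0.03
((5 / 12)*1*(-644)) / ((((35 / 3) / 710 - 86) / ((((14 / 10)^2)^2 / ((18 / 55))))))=301904141 / 8241525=36.63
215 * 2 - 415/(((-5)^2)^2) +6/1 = 54417/125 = 435.34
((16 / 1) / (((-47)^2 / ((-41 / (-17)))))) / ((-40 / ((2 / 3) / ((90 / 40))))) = -656 / 5069655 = -0.00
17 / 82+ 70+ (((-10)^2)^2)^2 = 8200005757 / 82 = 100000070.21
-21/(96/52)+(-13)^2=1261/8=157.62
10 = 10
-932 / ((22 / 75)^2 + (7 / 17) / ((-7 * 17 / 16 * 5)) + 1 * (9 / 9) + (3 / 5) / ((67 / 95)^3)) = -113920189486875 / 340461445972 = -334.61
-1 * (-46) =46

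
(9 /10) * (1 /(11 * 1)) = 9 /110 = 0.08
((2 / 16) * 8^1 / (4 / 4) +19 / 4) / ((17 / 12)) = 69 / 17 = 4.06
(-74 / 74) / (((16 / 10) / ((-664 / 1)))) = 415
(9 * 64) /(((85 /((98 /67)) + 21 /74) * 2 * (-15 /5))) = -1.64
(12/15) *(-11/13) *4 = -176/65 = -2.71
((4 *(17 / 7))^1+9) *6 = 786 / 7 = 112.29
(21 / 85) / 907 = 21 / 77095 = 0.00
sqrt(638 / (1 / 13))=91.07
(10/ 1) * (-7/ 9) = -70/ 9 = -7.78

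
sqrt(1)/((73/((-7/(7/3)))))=-0.04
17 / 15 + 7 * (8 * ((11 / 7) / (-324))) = 349 / 405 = 0.86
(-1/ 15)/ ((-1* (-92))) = -1/ 1380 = -0.00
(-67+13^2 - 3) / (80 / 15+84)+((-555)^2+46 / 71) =5861133115 / 19028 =308026.76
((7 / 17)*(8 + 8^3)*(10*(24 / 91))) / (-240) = -40 / 17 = -2.35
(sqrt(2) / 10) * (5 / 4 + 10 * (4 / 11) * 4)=139 * sqrt(2) / 88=2.23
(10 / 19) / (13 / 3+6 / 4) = 12 / 133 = 0.09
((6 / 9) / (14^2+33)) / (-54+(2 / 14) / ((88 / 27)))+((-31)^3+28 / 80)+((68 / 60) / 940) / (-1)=-1598550696073043 / 53659474650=-29790.65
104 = 104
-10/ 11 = -0.91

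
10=10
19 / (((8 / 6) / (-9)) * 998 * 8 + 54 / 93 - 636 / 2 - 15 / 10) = -31806 / 2513903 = -0.01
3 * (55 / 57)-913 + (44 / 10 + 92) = -77302 / 95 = -813.71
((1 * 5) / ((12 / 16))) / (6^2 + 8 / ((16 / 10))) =20 / 123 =0.16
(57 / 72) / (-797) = -19 / 19128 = -0.00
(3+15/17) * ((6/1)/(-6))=-66/17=-3.88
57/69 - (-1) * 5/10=61/46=1.33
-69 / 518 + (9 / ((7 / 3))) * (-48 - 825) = -249189 / 74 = -3367.42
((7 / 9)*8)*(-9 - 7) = -896 / 9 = -99.56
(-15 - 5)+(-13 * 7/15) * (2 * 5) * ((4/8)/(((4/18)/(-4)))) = 526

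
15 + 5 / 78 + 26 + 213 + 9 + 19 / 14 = 72187 / 273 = 264.42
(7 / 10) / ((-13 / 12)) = -42 / 65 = -0.65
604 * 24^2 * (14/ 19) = 4870656/ 19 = 256350.32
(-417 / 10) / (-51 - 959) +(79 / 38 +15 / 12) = 161687 / 47975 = 3.37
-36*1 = -36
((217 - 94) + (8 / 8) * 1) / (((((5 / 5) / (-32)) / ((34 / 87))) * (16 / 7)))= -59024 / 87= -678.44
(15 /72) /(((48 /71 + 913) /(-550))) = -97625 /778452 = -0.13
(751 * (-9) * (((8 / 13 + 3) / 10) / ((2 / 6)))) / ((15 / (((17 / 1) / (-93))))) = 1800147 / 20150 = 89.34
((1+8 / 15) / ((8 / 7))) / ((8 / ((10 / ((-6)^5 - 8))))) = -23 / 106752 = -0.00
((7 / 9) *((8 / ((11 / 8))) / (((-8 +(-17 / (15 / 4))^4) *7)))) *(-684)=-1.07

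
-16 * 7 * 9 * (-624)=628992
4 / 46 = 2 / 23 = 0.09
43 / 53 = 0.81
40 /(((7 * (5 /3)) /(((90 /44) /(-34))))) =-270 /1309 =-0.21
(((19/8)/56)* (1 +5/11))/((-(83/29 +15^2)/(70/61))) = -2755/8867936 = -0.00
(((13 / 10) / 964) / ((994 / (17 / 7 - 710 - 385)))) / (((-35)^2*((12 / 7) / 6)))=-3107 / 733634125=-0.00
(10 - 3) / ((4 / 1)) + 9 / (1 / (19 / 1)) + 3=703 / 4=175.75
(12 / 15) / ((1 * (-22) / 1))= -2 / 55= -0.04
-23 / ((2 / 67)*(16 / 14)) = -10787 / 16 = -674.19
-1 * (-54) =54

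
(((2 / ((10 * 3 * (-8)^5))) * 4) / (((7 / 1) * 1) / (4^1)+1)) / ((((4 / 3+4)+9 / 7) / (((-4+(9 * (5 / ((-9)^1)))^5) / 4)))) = 21903 / 62627840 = 0.00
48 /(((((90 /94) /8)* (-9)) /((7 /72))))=-5264 /1215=-4.33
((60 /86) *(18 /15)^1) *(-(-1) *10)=360 /43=8.37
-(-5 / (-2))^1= -5 / 2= -2.50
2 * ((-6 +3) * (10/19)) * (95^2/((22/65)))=-926250/11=-84204.55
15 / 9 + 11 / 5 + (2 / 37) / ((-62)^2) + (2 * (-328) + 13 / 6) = -346662964 / 533355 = -649.97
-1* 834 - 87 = -921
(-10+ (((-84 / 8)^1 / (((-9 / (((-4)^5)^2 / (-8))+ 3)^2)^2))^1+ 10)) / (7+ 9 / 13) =-479615345916448342016 / 28463296600109970703125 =-0.02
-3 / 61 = -0.05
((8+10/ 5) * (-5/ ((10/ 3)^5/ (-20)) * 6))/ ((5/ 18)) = 6561/ 125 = 52.49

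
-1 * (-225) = 225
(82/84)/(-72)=-41/3024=-0.01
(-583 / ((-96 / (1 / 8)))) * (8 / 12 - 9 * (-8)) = 63547 / 1152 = 55.16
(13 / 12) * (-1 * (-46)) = 299 / 6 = 49.83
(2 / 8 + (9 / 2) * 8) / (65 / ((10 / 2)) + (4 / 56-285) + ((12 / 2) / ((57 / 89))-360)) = -19285 / 331202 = -0.06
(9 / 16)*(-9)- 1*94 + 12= -1393 / 16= -87.06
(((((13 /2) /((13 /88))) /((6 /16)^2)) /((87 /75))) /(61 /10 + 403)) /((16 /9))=44000 /118639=0.37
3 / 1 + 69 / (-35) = 36 / 35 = 1.03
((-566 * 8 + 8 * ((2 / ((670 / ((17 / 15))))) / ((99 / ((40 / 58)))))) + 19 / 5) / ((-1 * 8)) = 13053922547 / 23082840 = 565.52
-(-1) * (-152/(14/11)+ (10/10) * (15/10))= -1651/14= -117.93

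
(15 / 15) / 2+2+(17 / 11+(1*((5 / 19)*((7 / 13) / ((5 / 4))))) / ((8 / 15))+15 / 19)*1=13714 / 2717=5.05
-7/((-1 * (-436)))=-7/436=-0.02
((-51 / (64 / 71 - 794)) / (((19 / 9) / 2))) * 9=97767 / 178315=0.55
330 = 330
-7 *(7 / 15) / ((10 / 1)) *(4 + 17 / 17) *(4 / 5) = -98 / 75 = -1.31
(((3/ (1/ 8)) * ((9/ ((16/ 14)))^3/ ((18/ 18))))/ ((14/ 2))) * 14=750141/ 32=23441.91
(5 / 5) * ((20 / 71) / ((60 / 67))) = 67 / 213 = 0.31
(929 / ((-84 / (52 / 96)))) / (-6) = 12077 / 12096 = 1.00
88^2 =7744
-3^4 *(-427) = 34587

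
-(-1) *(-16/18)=-8/9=-0.89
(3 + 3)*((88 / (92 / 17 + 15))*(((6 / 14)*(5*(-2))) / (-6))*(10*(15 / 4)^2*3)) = 18933750 / 2429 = 7794.87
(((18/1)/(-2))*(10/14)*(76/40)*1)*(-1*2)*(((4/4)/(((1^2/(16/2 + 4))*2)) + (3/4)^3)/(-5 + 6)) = 70281/448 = 156.88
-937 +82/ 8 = -3707/ 4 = -926.75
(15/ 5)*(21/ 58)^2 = 1323/ 3364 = 0.39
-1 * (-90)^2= -8100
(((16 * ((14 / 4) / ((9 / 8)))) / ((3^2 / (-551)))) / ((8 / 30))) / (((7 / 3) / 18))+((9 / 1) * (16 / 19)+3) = -1674839 / 19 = -88149.42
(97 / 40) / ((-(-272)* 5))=97 / 54400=0.00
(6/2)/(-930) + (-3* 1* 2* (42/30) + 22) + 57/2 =42.10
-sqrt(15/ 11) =-sqrt(165)/ 11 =-1.17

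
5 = 5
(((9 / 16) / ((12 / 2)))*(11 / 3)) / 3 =11 / 96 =0.11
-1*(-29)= 29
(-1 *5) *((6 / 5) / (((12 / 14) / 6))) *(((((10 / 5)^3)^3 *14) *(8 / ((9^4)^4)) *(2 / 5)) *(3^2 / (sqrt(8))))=-0.00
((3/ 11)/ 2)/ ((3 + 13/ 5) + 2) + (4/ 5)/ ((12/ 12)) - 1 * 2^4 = -63461/ 4180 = -15.18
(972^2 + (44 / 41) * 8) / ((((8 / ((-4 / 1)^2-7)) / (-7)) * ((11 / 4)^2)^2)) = -78092775936 / 600281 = -130093.70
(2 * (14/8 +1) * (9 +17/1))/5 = 143/5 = 28.60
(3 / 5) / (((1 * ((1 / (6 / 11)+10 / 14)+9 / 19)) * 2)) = 1197 / 12055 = 0.10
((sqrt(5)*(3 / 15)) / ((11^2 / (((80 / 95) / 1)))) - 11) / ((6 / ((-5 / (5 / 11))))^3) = 14641 / 216 - 22*sqrt(5) / 2565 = 67.76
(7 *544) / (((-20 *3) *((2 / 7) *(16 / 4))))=-833 / 15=-55.53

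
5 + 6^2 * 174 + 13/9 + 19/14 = 790247/126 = 6271.80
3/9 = 0.33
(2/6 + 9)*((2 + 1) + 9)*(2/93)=224/93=2.41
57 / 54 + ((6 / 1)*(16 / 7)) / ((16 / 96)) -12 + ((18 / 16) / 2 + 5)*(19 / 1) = 177.03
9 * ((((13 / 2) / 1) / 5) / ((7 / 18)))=1053 / 35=30.09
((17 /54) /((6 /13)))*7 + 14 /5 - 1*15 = -12029 /1620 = -7.43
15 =15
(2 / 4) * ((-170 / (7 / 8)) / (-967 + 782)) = 136 / 259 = 0.53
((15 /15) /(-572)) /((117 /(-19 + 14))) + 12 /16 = 25099 /33462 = 0.75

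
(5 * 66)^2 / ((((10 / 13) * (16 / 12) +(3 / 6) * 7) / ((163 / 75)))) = 18460728 / 353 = 52296.68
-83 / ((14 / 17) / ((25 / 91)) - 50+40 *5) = -0.54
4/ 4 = 1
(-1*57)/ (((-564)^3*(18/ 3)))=19/ 358812288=0.00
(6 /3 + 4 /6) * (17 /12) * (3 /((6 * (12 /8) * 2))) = 17 /27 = 0.63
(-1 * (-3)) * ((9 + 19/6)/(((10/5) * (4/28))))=511/4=127.75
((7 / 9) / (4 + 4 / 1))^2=49 / 5184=0.01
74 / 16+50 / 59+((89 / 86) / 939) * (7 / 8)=208624339 / 38115888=5.47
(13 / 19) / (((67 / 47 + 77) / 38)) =0.33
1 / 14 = 0.07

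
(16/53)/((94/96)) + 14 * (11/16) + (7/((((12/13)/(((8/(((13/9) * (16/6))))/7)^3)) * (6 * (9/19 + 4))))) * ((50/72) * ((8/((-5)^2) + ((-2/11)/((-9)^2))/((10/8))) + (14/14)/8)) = 49057042342793/4937511138560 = 9.94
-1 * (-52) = 52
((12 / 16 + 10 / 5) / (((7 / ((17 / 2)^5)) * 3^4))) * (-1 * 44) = -171802697 / 18144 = -9468.84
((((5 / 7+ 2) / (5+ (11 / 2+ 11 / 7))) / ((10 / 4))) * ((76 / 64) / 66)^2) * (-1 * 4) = -6859 / 58893120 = -0.00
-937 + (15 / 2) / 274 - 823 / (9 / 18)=-1415469 / 548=-2582.97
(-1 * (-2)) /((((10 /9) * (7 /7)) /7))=63 /5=12.60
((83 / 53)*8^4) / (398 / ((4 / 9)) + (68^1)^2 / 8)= 4.35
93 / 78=31 / 26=1.19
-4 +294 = 290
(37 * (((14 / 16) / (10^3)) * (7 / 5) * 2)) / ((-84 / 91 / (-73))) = 1720537 / 240000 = 7.17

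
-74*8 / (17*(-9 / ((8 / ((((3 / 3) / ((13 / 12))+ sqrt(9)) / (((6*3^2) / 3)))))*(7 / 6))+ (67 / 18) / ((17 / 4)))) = -3878784 / 74143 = -52.31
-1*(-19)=19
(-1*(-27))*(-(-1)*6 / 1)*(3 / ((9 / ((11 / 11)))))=54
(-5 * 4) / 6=-10 / 3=-3.33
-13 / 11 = -1.18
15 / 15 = 1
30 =30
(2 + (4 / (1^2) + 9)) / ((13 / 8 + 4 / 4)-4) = -120 / 11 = -10.91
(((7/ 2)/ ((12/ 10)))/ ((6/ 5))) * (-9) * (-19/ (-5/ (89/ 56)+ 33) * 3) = 887775/ 21256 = 41.77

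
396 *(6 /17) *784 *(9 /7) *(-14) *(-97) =3252420864 /17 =191318874.35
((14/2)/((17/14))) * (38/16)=13.69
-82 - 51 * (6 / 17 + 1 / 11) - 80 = -184.64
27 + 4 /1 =31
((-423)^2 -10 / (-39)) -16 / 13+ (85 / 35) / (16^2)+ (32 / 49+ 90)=87578806561 / 489216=179018.69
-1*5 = -5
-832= -832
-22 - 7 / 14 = -45 / 2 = -22.50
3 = 3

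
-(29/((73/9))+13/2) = -1471/146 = -10.08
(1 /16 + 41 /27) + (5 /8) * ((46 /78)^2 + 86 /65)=191669 /73008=2.63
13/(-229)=-13/229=-0.06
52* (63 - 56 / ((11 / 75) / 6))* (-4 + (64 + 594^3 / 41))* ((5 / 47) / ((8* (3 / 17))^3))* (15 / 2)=-227814943179635175 / 1356608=-167929824370.51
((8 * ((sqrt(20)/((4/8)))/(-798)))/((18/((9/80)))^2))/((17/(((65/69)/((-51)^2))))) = -13 * sqrt(5)/389548232640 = -0.00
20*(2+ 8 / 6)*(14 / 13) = 2800 / 39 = 71.79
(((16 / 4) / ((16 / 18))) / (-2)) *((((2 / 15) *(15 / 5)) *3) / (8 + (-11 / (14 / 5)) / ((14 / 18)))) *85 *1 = -1323 / 17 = -77.82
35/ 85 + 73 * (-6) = -7439/ 17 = -437.59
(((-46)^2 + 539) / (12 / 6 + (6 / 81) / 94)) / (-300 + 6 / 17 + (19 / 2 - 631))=-114552630 / 79518941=-1.44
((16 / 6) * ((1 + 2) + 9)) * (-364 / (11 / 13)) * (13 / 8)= -246064 / 11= -22369.45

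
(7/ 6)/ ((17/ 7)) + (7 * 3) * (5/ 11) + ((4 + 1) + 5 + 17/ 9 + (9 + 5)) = 35.91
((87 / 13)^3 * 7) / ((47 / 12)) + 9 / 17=941271615 / 1755403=536.21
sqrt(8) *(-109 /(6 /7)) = -763 *sqrt(2) /3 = -359.68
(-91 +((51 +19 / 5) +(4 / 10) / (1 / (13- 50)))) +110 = 59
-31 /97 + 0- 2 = -2.32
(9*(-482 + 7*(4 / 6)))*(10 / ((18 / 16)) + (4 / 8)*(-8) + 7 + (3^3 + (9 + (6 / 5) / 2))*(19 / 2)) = -23171908 / 15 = -1544793.87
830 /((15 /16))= 2656 /3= 885.33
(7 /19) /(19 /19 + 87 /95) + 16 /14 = 243 /182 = 1.34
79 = 79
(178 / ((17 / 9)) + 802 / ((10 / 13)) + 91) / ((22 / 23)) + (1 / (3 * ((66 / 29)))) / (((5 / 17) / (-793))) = 14957629 / 16830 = 888.75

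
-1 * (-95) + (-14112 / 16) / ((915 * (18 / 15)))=5746 / 61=94.20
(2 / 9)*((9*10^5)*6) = 1200000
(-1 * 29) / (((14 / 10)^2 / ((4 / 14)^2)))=-2900 / 2401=-1.21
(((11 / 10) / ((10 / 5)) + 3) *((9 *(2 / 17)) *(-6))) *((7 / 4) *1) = -13419 / 340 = -39.47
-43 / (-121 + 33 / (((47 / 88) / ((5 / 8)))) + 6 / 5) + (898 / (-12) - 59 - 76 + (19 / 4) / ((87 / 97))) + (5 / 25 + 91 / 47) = -157479854441 / 780099420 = -201.87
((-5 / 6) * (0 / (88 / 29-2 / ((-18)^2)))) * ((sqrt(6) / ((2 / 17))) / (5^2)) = 0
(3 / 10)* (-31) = -93 / 10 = -9.30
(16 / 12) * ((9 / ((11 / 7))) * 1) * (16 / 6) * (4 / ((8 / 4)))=448 / 11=40.73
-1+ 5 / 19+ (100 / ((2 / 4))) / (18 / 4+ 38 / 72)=39.04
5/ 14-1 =-9/ 14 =-0.64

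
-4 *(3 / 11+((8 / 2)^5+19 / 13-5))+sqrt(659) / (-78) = -583860 / 143-sqrt(659) / 78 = -4083.27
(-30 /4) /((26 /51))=-765 /52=-14.71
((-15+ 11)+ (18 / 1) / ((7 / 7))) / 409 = 14 / 409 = 0.03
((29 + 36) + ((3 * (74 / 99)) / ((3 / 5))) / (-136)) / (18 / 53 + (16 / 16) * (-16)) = -4636387 / 1117512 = -4.15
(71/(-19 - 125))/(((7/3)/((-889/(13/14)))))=63119/312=202.30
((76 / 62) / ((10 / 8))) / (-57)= -8 / 465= -0.02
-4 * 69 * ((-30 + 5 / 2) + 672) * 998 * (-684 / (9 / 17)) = 229363896912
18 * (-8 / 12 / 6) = -2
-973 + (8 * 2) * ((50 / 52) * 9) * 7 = -49 / 13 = -3.77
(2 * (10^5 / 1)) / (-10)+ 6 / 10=-99997 / 5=-19999.40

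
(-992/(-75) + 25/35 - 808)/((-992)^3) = 416881/512500531200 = 0.00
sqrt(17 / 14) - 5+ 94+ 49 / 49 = sqrt(238) / 14+ 90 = 91.10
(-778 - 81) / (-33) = 859 / 33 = 26.03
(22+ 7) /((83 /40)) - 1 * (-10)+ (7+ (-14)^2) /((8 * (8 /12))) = 82387 /1328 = 62.04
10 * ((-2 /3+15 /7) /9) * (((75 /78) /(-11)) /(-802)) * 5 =19375 /21675654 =0.00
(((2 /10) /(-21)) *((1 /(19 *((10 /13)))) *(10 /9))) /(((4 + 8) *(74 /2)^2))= -13 /294964740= -0.00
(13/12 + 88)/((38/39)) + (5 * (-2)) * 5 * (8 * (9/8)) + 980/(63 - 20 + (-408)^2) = -358.57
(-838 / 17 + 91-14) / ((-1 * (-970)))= 471 / 16490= 0.03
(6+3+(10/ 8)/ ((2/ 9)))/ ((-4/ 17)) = -1989/ 32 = -62.16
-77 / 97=-0.79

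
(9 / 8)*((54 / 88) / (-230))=-243 / 80960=-0.00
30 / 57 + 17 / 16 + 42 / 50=18459 / 7600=2.43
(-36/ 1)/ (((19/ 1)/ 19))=-36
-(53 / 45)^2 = -2809 / 2025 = -1.39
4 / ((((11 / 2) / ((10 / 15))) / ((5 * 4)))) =320 / 33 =9.70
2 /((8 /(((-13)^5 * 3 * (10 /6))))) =-1856465 /4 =-464116.25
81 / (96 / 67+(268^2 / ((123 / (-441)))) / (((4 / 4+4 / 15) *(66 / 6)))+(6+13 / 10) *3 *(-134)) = -25835535 / 6830509651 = -0.00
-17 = -17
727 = 727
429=429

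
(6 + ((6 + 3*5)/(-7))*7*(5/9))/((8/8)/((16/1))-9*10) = 272/4317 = 0.06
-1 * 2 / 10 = -1 / 5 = -0.20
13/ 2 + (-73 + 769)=702.50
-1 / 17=-0.06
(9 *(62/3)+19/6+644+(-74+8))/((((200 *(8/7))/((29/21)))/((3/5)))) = 133487/48000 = 2.78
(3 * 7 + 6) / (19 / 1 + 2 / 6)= 81 / 58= 1.40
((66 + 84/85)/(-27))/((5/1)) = -1898/3825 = -0.50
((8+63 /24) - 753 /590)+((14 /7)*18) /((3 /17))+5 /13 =6557339 /30680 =213.73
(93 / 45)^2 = 961 / 225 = 4.27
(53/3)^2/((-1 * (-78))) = 2809/702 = 4.00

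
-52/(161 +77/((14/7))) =-104/399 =-0.26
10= 10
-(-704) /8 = 88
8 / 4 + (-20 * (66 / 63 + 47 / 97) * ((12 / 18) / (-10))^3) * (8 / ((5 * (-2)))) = 13699814 / 6874875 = 1.99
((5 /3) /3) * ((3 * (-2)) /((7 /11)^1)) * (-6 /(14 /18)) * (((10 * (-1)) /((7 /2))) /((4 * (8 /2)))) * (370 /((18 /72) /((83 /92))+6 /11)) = -836079750 /257593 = -3245.74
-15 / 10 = -3 / 2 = -1.50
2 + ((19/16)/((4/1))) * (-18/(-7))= 619/224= 2.76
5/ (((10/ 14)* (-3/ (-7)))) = 16.33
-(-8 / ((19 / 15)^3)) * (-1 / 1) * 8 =-216000 / 6859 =-31.49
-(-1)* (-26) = -26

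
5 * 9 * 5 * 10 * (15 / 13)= 33750 / 13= 2596.15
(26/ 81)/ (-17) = -26/ 1377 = -0.02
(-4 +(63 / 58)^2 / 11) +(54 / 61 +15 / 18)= -14722843 / 6771732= -2.17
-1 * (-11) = 11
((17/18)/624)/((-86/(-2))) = 17/482976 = 0.00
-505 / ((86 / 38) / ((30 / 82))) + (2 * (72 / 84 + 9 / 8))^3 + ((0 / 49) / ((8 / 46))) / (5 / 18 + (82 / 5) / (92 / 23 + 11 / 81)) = -748308147 / 38701376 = -19.34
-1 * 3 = -3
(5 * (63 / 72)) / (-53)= -35 / 424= -0.08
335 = 335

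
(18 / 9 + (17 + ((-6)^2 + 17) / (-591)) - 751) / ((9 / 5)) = -406.72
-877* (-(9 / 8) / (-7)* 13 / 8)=-102609 / 448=-229.04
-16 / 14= -8 / 7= -1.14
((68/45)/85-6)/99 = -1346/22275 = -0.06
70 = 70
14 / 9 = 1.56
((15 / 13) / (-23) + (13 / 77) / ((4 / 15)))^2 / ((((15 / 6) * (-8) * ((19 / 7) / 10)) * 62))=-2882079225 / 2854440901312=-0.00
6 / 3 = 2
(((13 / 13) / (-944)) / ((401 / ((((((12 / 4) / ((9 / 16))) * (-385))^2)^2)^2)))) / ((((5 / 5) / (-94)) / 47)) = 572468277915959129066700800000000 / 155226699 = 3687949828244167770820797.00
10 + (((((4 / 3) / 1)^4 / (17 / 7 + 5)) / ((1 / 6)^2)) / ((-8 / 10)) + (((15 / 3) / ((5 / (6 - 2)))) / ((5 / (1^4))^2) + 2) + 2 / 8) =-78803 / 11700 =-6.74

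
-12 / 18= -2 / 3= -0.67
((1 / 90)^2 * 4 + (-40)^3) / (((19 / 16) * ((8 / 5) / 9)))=-259199998 / 855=-303157.89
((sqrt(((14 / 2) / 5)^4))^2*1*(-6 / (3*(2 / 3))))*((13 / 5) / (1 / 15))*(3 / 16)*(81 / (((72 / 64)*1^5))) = -7584759 / 1250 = -6067.81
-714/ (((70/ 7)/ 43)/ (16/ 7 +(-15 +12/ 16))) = 146931/ 4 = 36732.75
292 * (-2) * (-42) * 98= 2403744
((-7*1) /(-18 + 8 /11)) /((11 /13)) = 91 /190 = 0.48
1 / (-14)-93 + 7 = -1205 / 14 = -86.07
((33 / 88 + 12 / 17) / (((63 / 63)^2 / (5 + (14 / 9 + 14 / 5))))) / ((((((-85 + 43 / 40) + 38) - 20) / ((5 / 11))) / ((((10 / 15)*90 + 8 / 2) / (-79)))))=6601280 / 116869203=0.06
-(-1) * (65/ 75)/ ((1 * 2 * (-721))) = -0.00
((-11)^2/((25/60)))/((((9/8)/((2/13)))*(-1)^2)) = 7744/195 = 39.71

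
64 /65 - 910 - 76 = -64026 /65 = -985.02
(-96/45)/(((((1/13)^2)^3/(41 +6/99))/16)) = -6764943458.26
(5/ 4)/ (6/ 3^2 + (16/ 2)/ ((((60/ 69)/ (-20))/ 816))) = -0.00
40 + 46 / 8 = 183 / 4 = 45.75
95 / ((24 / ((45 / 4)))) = 1425 / 32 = 44.53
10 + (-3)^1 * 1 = 7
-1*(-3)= 3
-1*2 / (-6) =1 / 3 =0.33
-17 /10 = -1.70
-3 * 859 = -2577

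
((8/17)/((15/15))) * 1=8/17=0.47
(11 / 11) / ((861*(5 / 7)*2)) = 1 / 1230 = 0.00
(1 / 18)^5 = 1 / 1889568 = 0.00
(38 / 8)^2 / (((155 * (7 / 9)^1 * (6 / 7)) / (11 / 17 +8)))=159201 / 84320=1.89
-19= -19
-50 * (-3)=150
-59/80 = -0.74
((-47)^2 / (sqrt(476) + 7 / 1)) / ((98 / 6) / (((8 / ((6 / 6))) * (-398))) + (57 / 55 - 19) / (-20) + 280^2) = -5802601200 / 12562551418009 + 11605202400 * sqrt(119) / 87937859926063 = 0.00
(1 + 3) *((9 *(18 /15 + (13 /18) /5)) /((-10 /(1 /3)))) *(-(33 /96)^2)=14641 /76800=0.19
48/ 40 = 6/ 5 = 1.20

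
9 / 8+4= 5.12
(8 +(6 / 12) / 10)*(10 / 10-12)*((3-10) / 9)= 68.87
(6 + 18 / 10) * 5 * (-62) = -2418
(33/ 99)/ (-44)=-1/ 132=-0.01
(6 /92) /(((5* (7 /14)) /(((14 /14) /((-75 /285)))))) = -57 /575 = -0.10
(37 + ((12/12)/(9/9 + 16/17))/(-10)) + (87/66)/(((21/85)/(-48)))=-506249/2310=-219.16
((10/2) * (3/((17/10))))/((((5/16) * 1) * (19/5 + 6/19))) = 45600/6647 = 6.86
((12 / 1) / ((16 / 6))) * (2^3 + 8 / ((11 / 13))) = 864 / 11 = 78.55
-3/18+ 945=5669/6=944.83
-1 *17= -17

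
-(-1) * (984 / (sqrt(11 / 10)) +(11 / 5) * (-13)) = -143 / 5 +984 * sqrt(110) / 11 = 909.61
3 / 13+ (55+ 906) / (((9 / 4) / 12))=199897 / 39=5125.56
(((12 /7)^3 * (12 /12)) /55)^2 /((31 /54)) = 161243136 /11032534975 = 0.01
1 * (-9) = -9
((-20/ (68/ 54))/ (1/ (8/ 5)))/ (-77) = 432/ 1309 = 0.33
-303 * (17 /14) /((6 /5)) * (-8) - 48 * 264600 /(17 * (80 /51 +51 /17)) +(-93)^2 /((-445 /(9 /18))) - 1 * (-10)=-233816999719 /1451590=-161076.47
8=8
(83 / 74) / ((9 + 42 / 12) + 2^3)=83 / 1517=0.05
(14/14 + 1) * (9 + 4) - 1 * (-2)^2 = 22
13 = 13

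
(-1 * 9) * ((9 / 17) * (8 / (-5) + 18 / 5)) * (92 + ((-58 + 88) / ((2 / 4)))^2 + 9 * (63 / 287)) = -35201.41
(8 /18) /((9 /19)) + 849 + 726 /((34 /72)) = 3287381 /1377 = 2387.35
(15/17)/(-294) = -5/1666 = -0.00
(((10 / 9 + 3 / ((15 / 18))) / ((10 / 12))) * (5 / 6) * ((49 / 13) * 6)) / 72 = 2597 / 1755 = 1.48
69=69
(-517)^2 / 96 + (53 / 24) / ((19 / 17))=5082095 / 1824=2786.24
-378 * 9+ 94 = -3308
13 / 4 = 3.25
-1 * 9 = -9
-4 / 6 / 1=-2 / 3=-0.67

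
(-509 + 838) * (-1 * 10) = -3290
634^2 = 401956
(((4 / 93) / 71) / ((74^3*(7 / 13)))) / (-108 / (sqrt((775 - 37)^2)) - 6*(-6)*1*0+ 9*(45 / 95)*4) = 10127 / 61668059124420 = 0.00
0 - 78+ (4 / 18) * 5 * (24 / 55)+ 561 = 15955 / 33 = 483.48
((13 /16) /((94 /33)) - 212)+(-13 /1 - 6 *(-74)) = 219.29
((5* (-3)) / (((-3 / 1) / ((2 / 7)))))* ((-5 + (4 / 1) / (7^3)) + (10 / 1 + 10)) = 51490 / 2401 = 21.45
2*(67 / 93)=134 / 93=1.44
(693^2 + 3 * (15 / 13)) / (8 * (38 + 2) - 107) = 2254.71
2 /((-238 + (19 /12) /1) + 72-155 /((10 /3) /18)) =-24 /12017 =-0.00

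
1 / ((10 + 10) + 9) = 1 / 29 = 0.03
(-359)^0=1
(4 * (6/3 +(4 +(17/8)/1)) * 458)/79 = 14885/79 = 188.42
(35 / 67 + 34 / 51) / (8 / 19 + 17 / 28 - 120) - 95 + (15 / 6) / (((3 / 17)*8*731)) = -831569201149 / 8752662384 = -95.01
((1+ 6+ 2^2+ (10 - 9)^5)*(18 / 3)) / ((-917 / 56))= -576 / 131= -4.40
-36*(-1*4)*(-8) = -1152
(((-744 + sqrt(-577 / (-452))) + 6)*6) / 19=-4428 / 19 + 3*sqrt(65201) / 2147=-232.70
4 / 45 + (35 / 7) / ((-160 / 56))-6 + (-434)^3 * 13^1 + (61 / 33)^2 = -2571745026111 / 2420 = -1062704556.24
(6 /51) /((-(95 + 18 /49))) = -98 /79441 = -0.00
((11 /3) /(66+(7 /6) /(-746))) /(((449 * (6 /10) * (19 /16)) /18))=7877760 /2520134179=0.00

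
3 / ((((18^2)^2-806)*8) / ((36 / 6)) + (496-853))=9 / 415609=0.00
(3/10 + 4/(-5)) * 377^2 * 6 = -426387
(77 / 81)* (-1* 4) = -3.80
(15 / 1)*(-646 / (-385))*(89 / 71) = 172482 / 5467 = 31.55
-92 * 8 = -736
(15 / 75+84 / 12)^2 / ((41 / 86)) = 111456 / 1025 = 108.74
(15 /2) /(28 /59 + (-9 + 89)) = 885 /9496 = 0.09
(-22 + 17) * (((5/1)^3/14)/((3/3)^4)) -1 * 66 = -1549/14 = -110.64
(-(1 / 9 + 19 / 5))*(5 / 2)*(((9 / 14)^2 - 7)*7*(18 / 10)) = 28402 / 35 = 811.49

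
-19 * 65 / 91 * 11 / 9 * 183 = -63745 / 21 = -3035.48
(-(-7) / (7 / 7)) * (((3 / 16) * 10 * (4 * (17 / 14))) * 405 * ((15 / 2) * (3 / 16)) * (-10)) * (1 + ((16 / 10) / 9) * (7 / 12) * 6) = -37695375 / 64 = -588990.23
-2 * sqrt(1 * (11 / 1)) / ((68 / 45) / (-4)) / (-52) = -45 * sqrt(11) / 442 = -0.34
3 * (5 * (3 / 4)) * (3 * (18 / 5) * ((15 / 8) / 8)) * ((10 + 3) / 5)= 9477 / 128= 74.04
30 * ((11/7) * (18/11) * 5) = 2700/7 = 385.71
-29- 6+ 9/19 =-656/19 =-34.53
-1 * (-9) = 9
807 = 807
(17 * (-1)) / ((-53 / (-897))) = -15249 / 53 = -287.72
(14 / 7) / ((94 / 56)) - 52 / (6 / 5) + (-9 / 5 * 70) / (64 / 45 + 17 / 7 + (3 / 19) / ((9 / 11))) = -125068897 / 1706241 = -73.30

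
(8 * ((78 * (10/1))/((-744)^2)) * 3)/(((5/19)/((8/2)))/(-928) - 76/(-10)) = 11460800/2575517479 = 0.00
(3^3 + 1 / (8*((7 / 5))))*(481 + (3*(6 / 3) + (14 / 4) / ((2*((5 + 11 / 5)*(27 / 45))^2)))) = 34475109899 / 2612736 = 13195.02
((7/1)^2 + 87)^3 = 2515456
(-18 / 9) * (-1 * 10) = 20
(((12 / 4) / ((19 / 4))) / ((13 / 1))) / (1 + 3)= 3 / 247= 0.01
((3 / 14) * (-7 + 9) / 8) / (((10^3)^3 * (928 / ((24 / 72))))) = 1 / 51968000000000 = 0.00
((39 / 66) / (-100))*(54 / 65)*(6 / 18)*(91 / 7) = -117 / 5500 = -0.02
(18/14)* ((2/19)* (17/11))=306/1463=0.21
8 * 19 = 152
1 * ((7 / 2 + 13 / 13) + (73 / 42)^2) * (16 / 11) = 53068 / 4851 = 10.94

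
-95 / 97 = -0.98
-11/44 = -1/4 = -0.25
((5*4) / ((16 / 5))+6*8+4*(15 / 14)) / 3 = 19.51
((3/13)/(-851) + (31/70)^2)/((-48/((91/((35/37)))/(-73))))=10616843/1974504000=0.01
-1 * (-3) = 3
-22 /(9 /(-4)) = 88 /9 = 9.78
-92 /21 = -4.38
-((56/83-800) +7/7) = 66261/83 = 798.33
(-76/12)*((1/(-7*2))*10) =95/21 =4.52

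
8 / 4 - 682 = -680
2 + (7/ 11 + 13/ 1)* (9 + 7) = 2422/ 11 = 220.18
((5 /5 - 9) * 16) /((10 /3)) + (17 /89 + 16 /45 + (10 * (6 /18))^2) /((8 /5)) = -332297 /10680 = -31.11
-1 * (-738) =738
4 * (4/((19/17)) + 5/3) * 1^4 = 1196/57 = 20.98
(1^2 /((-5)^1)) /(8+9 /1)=-1 /85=-0.01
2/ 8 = 1/ 4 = 0.25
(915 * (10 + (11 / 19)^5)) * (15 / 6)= 23023.78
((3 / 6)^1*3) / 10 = 3 / 20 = 0.15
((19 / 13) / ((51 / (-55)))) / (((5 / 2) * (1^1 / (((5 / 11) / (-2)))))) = 0.14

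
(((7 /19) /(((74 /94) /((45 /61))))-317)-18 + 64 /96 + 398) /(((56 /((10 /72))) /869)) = 8945342615 /64839096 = 137.96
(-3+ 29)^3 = 17576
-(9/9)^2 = -1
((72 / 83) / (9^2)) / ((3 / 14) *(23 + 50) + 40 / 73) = 8176 / 12360609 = 0.00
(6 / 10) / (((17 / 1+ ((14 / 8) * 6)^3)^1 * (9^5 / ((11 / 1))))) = 88 / 924805755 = 0.00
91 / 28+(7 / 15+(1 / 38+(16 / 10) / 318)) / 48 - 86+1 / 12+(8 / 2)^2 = -6443797 / 96672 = -66.66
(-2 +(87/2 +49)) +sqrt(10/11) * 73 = 73 * sqrt(110)/11 +181/2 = 160.10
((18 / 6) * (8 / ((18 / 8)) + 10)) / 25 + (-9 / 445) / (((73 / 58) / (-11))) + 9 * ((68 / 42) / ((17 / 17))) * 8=118.37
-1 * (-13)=13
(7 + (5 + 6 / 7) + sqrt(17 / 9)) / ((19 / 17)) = 17 * sqrt(17) / 57 + 1530 / 133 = 12.73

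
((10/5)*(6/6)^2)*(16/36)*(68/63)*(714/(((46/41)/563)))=213471584/621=343754.56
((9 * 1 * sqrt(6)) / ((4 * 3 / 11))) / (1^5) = 33 * sqrt(6) / 4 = 20.21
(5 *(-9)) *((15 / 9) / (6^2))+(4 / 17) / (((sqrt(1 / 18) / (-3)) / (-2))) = -25 / 12+72 *sqrt(2) / 17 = 3.91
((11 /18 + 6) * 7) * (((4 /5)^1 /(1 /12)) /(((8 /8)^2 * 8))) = 833 /15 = 55.53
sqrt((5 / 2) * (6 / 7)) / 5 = sqrt(105) / 35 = 0.29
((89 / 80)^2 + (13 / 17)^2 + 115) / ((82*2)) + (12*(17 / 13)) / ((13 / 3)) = 222157288761 / 51263513600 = 4.33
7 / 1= 7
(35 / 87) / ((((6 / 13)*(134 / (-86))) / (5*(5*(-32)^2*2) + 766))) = -56484155 / 1943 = -29070.59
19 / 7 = 2.71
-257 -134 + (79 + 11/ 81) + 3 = -308.86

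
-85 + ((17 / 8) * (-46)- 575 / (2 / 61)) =-17720.25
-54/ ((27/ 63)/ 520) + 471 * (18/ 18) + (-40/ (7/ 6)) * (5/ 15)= -455423/ 7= -65060.43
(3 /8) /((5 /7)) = 21 /40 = 0.52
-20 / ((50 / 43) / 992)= -85312 / 5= -17062.40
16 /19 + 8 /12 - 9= -427 /57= -7.49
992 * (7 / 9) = 771.56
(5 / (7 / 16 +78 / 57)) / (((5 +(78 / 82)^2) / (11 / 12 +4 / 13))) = 61003490 / 106262793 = 0.57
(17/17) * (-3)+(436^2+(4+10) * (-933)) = 177031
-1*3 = -3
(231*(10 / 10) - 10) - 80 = 141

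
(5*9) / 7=45 / 7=6.43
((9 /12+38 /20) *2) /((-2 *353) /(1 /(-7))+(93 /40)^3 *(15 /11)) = 746240 /698246671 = 0.00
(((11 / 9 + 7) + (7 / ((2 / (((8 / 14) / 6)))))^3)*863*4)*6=1539592 / 9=171065.78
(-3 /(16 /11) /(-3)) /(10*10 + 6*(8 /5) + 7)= 5 /848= 0.01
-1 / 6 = -0.17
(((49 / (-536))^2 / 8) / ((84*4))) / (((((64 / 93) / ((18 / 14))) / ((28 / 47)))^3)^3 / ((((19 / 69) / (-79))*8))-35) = -145993773357446307037940520801 / 2285837681197224347002624036538343424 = -0.00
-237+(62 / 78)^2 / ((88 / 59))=-31665277 / 133848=-236.58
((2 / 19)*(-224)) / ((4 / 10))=-1120 / 19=-58.95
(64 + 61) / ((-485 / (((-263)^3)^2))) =-8273218598845225 / 97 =-85290913390156.96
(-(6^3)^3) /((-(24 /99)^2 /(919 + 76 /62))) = 157798753225.55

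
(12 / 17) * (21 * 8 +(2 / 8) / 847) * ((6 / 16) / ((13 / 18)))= 46103985 / 748748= 61.57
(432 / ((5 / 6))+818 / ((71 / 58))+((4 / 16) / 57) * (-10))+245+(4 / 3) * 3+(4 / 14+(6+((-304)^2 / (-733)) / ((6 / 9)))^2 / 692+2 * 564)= 68787958759447187 / 26332087940130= 2612.32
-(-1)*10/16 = 5/8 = 0.62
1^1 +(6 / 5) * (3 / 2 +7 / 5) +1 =5.48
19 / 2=9.50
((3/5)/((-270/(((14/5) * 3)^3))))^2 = 16941456/9765625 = 1.73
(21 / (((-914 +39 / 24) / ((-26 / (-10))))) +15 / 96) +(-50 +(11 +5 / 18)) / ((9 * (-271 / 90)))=482724677 / 316484640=1.53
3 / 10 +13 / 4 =71 / 20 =3.55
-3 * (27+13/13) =-84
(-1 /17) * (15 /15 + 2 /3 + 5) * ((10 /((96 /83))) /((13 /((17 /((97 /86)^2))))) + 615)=-4578720775 /18714501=-244.66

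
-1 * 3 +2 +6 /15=-3 /5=-0.60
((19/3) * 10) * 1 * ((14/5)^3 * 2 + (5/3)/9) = 5654438/2025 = 2792.32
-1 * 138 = -138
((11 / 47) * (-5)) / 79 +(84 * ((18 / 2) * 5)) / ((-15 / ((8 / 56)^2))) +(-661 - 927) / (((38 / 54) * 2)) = -559742065 / 493829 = -1133.47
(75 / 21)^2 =12.76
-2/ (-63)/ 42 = 0.00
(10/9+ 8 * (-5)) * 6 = -700/3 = -233.33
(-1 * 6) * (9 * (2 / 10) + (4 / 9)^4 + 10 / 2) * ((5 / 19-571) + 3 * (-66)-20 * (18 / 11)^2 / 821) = 31547.11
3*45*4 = 540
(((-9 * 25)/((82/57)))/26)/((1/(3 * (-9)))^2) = -9349425/2132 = -4385.28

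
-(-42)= 42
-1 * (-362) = 362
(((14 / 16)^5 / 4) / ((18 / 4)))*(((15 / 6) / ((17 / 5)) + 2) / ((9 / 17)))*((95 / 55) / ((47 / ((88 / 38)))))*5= 2605085 / 41582592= 0.06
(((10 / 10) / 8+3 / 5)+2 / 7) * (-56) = -283 / 5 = -56.60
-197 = -197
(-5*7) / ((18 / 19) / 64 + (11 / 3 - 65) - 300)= 12768 / 131809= 0.10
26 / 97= 0.27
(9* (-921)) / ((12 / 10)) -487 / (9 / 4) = -128231 / 18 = -7123.94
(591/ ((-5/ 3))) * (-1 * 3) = 5319/ 5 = 1063.80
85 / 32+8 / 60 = 1339 / 480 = 2.79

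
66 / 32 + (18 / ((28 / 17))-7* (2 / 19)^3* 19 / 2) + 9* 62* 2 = 45644231 / 40432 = 1128.91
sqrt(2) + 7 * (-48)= -336 + sqrt(2)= -334.59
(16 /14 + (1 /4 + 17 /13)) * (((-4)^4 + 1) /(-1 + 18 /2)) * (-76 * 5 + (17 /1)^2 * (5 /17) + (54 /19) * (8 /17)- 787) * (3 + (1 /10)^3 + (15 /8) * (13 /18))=-164591443694621 /403104000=-408310.12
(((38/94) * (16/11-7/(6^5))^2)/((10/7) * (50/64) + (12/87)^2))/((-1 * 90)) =-1729268287674613/206806899300312960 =-0.01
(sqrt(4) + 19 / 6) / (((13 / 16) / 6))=496 / 13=38.15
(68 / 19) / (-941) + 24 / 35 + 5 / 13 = 8676133 / 8134945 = 1.07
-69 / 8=-8.62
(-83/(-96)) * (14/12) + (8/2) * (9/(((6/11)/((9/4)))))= 86117/576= 149.51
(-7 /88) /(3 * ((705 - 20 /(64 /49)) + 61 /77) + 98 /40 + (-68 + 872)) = -490 /17727797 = -0.00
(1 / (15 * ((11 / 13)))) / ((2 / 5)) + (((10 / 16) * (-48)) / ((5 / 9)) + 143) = 89.20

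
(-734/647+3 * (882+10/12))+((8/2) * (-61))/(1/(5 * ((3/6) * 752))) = -590157989/1294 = -456072.63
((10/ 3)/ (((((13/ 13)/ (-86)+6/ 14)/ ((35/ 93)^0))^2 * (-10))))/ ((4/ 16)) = -1449616/ 189003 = -7.67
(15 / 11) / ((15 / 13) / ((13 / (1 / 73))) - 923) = -185055 / 125257396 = -0.00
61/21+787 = 16588/21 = 789.90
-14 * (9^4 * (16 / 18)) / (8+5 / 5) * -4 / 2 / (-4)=-4536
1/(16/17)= 17/16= 1.06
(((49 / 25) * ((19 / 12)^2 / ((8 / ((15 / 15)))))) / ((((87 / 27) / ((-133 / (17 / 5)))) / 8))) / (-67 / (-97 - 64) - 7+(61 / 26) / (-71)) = 349608916111 / 38780977320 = 9.01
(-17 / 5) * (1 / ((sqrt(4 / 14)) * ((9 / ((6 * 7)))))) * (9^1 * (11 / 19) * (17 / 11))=-6069 * sqrt(14) / 95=-239.03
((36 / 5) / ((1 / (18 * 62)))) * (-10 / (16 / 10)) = -50220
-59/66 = -0.89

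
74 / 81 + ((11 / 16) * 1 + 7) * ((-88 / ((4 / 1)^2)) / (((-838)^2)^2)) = 1167771232839655 / 1278236079309312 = 0.91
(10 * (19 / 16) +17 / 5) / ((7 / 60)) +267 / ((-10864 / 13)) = 1418937 / 10864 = 130.61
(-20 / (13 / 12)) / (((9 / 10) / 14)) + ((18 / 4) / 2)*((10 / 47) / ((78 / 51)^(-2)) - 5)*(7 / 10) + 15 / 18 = -414518929 / 1412632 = -293.44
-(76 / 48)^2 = -361 / 144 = -2.51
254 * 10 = 2540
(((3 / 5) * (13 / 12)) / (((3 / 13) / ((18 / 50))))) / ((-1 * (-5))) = 507 / 2500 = 0.20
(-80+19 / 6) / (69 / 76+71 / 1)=-17518 / 16395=-1.07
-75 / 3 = -25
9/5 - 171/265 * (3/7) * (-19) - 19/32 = 383507/59360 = 6.46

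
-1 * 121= -121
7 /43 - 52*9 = -20117 /43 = -467.84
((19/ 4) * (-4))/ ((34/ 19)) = -361/ 34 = -10.62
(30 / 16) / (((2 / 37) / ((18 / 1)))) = 4995 / 8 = 624.38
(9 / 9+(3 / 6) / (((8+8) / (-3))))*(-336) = -609 / 2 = -304.50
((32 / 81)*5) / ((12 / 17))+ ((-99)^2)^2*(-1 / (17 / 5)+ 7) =2661043078462 / 4131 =644164385.97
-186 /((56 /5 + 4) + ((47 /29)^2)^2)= -219257110 /26050587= -8.42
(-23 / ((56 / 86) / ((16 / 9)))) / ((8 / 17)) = -16813 / 126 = -133.44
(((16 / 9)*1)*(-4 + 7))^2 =256 / 9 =28.44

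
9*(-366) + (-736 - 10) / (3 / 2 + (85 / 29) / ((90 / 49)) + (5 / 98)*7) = -44286282 / 12617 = -3510.05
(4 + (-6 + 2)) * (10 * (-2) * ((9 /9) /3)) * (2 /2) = 0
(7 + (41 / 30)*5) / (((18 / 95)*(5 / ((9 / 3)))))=1577 / 36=43.81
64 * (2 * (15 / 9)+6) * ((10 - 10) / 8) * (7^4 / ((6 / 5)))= 0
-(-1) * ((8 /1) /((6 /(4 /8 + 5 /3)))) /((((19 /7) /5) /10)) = 9100 /171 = 53.22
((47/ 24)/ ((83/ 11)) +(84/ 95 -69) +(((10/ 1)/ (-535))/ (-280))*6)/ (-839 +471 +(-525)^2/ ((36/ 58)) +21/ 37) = -355863774857/ 2326918015155300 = -0.00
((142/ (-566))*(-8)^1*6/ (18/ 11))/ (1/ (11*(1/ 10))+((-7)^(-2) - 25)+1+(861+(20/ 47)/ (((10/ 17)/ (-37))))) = 79140292/ 8723137947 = 0.01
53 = 53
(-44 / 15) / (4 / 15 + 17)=-44 / 259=-0.17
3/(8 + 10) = 1/6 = 0.17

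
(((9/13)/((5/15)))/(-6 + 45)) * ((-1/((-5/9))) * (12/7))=972/5915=0.16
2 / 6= 1 / 3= 0.33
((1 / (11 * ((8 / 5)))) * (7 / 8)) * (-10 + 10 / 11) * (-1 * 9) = 7875 / 1936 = 4.07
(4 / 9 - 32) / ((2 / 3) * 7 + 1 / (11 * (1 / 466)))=-781 / 1164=-0.67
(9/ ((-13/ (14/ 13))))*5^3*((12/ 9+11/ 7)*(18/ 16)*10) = -1029375/ 338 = -3045.49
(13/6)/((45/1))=13/270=0.05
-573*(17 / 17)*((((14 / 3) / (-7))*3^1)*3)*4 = 13752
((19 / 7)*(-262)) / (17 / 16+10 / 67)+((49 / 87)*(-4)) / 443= -68557530428 / 116817771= -586.88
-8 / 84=-2 / 21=-0.10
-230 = -230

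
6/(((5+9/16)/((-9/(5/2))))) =-1728/445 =-3.88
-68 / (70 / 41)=-1394 / 35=-39.83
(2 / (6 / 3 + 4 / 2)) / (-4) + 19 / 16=17 / 16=1.06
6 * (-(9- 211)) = 1212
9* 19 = 171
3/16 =0.19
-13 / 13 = -1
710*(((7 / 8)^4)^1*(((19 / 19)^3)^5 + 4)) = 4261775 / 2048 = 2080.94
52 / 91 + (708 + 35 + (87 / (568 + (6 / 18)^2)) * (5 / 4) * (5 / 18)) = 212920545 / 286328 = 743.62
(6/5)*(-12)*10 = -144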